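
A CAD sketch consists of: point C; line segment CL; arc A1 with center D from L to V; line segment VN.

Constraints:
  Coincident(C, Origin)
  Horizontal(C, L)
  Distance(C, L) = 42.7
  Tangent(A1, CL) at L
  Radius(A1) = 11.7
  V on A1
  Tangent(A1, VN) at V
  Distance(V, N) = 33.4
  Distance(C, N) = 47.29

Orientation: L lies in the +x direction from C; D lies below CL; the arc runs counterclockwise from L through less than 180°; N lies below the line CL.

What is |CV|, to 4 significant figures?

32.58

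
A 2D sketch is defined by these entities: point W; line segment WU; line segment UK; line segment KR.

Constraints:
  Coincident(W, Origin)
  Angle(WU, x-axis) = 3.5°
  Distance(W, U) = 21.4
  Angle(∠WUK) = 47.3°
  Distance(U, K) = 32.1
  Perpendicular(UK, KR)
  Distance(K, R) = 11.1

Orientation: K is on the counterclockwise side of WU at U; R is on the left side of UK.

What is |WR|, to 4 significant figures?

18.19

∠WUK = 47.3°, so UK runs at 3.5° + (180° − 47.3°) = 136.2° from the x-axis; with |UK| = 32.1, K = U + 32.1·(cos 136.2°, sin 136.2°) = (-1.808, 23.52). UK ⟂ KR; with |KR| = 11.1 on the left of UK, R = K + 11.1·(-0.6921, -0.7218) = (-9.491, 15.51). Then |WR| = |R − W| = 18.19.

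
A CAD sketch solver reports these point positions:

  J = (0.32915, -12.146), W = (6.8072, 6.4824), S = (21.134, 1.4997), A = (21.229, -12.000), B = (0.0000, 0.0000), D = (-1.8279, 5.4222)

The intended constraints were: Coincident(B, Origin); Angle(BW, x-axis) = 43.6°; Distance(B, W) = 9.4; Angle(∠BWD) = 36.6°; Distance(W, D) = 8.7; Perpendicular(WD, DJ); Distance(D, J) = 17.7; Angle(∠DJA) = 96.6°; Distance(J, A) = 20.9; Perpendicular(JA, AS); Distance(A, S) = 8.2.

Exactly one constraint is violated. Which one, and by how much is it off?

Distance(A, S) = 8.2 — off by 5.30.

B = (0.00, 0.00) ✓; BW at 43.60° ✓; |BW| = 9.400 ✓; ∠BWD = 36.60° ✓; |WD| = 8.700 ✓; ∠(WD, DJ) = 90.00° ✓; |DJ| = 17.70 ✓; ∠DJA = 96.60° ✓; |JA| = 20.90 ✓; ∠(JA, AS) = 90.00° ✓; |AS| = 13.50 ✗.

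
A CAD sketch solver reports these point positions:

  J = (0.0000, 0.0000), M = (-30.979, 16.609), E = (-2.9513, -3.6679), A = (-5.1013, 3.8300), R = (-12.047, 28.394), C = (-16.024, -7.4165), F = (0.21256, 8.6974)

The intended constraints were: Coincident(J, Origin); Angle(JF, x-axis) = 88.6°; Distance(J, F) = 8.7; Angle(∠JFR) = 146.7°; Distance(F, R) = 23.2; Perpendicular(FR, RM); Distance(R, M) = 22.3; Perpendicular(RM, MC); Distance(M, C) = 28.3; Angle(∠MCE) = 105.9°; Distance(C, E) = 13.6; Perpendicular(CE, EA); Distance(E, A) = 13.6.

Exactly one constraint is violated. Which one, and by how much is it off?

Distance(E, A) = 13.6 — off by 5.80.

J = (0.00, 0.00) ✓; JF at 88.60° ✓; |JF| = 8.700 ✓; ∠JFR = 146.7° ✓; |FR| = 23.20 ✓; ∠(FR, RM) = 90.00° ✓; |RM| = 22.30 ✓; ∠(RM, MC) = 90.00° ✓; |MC| = 28.30 ✓; ∠MCE = 105.9° ✓; |CE| = 13.60 ✓; ∠(CE, EA) = 90.00° ✓; |EA| = 7.800 ✗.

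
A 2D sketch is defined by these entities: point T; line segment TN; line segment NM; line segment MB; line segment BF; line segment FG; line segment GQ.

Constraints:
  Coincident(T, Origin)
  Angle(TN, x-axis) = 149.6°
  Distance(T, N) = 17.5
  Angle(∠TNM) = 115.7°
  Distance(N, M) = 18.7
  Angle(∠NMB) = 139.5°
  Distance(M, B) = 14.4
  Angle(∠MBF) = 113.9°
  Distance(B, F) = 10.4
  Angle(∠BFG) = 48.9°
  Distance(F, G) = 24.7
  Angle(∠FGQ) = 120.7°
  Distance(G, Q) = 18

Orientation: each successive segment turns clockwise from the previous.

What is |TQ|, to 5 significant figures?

44.366

∠BFG = 48.9° gives FG at -152.40° from the x-axis; with |FG| = 24.7, G = (-15.544, 22.418). ∠FGQ = 120.7° gives GQ at 148.30° from the x-axis; with |GQ| = 18.0, Q = (-30.858, 31.877). Then |TQ| = |Q − T| = 44.366.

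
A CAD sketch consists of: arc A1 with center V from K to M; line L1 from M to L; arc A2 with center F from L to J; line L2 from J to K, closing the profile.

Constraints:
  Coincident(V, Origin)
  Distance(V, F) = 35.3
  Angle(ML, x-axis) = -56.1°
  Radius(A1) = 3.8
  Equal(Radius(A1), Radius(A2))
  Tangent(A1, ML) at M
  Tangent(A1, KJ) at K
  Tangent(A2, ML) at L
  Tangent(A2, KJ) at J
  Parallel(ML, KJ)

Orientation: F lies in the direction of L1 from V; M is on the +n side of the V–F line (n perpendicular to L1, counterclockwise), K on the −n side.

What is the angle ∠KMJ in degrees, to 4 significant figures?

77.85°

Tangency of A1 to both parallel lines with radius 3.8 puts M and K at V ± 3.8·n: M = (3.154, 2.119), K = (-3.154, -2.119). Equal radii place L and J the same way about F: L = F + 3.8·n = (22.84, -27.18), J = F − 3.8·n = (16.53, -31.42). Then cos ∠KMJ = MK·MJ / (|MK||MJ|), giving 77.85°.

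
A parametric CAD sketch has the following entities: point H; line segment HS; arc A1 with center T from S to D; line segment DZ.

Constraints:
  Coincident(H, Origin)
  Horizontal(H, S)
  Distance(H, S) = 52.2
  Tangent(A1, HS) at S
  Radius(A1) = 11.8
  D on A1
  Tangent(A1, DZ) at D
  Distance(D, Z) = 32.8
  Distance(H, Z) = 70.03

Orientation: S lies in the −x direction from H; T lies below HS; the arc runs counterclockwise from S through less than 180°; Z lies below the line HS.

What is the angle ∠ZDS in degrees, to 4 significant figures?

125.1°

H is at the origin; H and S share the same y with |HS| = 52.2 and S on the −x side, so S = (-52.20, 0.000). Tangency of A1 to HS means the radius TS is perpendicular to HS, so T = S + (0, -11.8) = (-52.20, -11.80). Since TD ⟂ DZ (tangency), |TZ| = √(11.8² + 32.8²) = 34.86 regardless of where D sits on A1. So Z lies on both circle(H, 70.03) and circle(T, 34.86); the below-HS intersection is Z = (-52.22, -46.66). D is the foot of the tangent from Z: D = (-63.31, -15.79).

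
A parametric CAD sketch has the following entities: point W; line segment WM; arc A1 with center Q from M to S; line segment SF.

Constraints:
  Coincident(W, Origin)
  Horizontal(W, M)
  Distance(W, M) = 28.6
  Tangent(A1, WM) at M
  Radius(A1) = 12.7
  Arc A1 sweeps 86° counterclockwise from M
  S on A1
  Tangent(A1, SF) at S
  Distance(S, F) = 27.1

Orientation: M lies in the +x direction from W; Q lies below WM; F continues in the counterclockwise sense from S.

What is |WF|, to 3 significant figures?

41.3

On A1, M sits at bearing 90° from Q; an 86° counterclockwise sweep puts S at bearing 176°, so S = Q + 12.7·(cos 176°, sin 176°) = (15.9, -11.8). The tangent condition forces QS to be normal to SF, so SF runs along (−sin 176°, cos 176°); with |SF| = 27.1, F = (14.0, -38.8). Then |WF| = |F − W| = 41.3.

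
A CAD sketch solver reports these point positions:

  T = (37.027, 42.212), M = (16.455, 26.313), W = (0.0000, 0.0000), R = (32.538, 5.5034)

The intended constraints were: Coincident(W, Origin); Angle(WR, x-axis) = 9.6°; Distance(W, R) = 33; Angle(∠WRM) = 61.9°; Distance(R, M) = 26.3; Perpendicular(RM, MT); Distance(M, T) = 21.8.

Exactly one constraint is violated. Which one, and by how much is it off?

Distance(M, T) = 21.8 — off by 4.20.

W = (0.00, 0.00) ✓; WR at 9.600° ✓; |WR| = 33.00 ✓; ∠WRM = 61.90° ✓; |RM| = 26.30 ✓; ∠(RM, MT) = 90.00° ✓; |MT| = 26.00 ✗.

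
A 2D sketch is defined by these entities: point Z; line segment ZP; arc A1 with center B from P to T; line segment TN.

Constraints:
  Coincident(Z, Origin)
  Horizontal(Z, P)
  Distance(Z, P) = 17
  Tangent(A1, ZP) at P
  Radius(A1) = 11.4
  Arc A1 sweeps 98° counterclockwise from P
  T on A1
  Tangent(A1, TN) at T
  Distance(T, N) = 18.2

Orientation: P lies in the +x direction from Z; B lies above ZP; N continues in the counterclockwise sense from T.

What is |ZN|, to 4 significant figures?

40.31

Z is at the origin; Z and P share the same y with |ZP| = 17.0 and P on the +x side, so P = (17.00, 0.000). Tangency of A1 to ZP means the radius BP is perpendicular to ZP, so B = P + (0, 11.4) = (17.00, 11.40). On A1, P sits at bearing -90° from B; a 98° counterclockwise sweep puts T at bearing 8°, so T = B + 11.4·(cos 8°, sin 8°) = (28.29, 12.99). Tangency of A1 to TN means the radius BT is perpendicular to TN, so TN runs along (−sin 8°, cos 8°); with |TN| = 18.2, N = (25.76, 31.01). Then |ZN| = |N − Z| = 40.31.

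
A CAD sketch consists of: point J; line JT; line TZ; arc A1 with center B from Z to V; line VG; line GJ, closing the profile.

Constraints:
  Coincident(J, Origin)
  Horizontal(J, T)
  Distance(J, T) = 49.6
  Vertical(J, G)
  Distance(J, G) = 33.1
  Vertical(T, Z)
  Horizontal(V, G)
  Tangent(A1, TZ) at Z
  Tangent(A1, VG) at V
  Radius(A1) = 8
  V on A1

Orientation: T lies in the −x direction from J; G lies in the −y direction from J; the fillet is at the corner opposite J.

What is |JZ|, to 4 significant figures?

55.59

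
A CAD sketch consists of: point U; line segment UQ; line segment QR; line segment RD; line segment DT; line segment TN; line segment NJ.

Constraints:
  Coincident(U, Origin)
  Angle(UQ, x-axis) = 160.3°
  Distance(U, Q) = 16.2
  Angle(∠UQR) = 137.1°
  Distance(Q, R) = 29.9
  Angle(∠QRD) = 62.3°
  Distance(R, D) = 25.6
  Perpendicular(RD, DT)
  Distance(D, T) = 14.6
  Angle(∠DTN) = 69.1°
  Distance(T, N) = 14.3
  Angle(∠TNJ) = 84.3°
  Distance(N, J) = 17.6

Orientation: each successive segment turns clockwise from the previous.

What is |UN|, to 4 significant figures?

28.05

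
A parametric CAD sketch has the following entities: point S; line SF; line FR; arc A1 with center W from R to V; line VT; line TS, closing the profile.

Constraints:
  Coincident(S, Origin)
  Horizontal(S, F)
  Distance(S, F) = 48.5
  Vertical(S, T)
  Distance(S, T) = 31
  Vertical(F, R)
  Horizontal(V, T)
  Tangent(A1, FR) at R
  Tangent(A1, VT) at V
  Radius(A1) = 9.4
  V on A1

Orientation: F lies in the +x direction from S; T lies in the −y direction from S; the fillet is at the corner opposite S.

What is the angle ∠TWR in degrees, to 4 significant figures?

166.5°

S is at the origin; SF is horizontal with |SF| = 48.5 and F on the +x side, so F = (48.50, 0.000). S and T share the same x with |ST| = 31.0 and T on the −y side, so T = (0.000, -31.00). The virtual corner opposite S is at (48.50, -31.00). The tangent condition forces WR to be normal to FR and tangency of A1 to VT means the radius WV is perpendicular to VT, with radius 9.4, so the center W sits 9.4 in from both sides at W = (39.10, -21.60). That places the tangent points at R = (48.50, -21.60) on FR and V = (39.10, -31.00) on VT. Then cos ∠TWR = WT·WR / (|WT||WR|), giving 166.5°.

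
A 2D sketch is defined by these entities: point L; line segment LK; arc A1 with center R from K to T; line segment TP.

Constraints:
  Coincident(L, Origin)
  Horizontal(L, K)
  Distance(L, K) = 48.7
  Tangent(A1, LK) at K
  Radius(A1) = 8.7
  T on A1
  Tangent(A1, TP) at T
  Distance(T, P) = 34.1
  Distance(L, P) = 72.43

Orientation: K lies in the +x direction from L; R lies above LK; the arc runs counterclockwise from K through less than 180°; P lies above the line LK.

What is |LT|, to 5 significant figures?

58.001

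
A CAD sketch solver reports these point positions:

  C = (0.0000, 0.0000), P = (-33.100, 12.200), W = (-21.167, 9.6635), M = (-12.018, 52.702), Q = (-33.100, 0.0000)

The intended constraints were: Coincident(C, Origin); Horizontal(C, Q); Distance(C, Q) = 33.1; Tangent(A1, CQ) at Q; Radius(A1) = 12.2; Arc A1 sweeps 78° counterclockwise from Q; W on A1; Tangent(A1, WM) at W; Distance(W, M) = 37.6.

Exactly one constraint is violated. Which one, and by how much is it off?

Distance(W, M) = 37.6 — off by 6.40.

C = (0.00, 0.00) ✓; C.y = 0.00, Q.y = 0.00 ✓; |CQ| = 33.10 ✓; ∠(PQ, QC) = 90.00° ✓; |PQ| = 12.20 ✓; bearing(P→W) − bearing(P→Q) = 78.00° ✓; |PW| = 12.20 ✓; ∠(PW, WM) = 90.00° ✓; |WM| = 44.00 ✗.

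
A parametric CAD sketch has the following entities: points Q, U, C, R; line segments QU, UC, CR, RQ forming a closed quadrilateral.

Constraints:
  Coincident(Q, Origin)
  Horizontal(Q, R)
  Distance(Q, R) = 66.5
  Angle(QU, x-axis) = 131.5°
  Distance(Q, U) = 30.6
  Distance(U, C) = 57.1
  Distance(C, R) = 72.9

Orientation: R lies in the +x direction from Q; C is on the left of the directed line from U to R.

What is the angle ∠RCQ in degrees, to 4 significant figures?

57.77°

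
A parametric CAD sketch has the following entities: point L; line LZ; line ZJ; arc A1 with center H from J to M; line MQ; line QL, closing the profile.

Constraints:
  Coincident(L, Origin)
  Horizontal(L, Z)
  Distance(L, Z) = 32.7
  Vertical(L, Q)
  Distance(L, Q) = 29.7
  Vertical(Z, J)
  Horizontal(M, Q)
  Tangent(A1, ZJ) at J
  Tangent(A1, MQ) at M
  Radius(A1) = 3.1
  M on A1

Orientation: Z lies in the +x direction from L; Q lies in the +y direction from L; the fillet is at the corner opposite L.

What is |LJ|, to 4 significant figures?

42.15

L is at the origin; LZ is horizontal with |LZ| = 32.7 and Z on the +x side, so Z = (32.70, 0.000). LQ is vertical with |LQ| = 29.7 and Q on the +y side, so Q = (0.000, 29.70). The virtual corner opposite L is at (32.70, 29.70). Tangency of A1 to ZJ means the radius HJ is perpendicular to ZJ and A1 meets MQ tangentially, so HM is at right angles to MQ, with radius 3.1, so the center H sits 3.1 in from both sides at H = (29.60, 26.60). That places the tangent points at J = (32.70, 26.60) on ZJ and M = (29.60, 29.70) on MQ. Then |LJ| = |J − L| = 42.15.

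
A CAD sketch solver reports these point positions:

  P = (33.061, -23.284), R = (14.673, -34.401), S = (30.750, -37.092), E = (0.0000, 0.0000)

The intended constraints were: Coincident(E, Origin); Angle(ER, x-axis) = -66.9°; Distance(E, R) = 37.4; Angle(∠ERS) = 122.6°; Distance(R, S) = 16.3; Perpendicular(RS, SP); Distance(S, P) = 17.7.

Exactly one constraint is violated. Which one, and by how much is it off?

Distance(S, P) = 17.7 — off by 3.70.

E = (0.00, 0.00) ✓; ER at -66.90° ✓; |ER| = 37.40 ✓; ∠ERS = 122.6° ✓; |RS| = 16.30 ✓; ∠(RS, SP) = 90.00° ✓; |SP| = 14.00 ✗.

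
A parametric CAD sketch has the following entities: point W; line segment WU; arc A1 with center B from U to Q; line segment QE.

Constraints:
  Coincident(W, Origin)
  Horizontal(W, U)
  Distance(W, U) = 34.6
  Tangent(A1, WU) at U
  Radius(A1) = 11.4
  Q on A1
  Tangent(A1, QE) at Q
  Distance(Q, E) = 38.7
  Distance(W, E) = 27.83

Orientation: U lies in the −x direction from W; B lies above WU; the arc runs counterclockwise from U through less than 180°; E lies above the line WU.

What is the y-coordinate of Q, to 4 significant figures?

2.705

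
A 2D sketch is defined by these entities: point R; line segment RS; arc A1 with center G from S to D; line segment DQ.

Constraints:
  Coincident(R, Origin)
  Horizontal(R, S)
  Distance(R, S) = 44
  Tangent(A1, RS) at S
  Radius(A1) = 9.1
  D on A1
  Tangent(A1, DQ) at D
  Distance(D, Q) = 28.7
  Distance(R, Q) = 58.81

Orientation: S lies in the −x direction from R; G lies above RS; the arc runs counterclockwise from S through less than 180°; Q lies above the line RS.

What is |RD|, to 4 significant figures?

37.23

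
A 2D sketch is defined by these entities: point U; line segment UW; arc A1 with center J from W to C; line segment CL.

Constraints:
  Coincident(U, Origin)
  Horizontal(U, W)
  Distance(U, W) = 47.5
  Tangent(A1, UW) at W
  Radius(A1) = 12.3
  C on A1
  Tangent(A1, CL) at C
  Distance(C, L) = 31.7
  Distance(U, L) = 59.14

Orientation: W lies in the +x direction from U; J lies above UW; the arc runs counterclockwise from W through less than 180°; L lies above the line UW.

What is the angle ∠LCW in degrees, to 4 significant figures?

116.6°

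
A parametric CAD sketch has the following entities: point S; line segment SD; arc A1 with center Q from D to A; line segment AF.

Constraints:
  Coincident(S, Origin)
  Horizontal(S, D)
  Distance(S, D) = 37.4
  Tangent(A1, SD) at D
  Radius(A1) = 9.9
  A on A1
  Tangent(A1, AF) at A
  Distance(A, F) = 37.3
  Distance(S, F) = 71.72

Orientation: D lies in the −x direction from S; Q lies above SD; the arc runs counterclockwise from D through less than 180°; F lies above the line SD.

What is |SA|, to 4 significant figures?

35.00

Checks: ∠(QD, DS) = 90.00° ✓; |QD| = 9.900 ✓; |QA| = 9.900 ✓; ∠(QA, AF) = 90.00° ✓; |AF| = 37.30 ✓; |SF| = 71.72 ✓.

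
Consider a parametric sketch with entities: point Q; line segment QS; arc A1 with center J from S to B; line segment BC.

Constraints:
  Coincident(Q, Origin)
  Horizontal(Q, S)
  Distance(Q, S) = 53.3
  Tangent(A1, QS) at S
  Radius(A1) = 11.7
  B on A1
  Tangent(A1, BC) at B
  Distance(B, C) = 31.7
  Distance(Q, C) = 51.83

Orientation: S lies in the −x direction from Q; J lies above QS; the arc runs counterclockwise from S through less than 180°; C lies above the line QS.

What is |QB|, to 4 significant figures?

42.88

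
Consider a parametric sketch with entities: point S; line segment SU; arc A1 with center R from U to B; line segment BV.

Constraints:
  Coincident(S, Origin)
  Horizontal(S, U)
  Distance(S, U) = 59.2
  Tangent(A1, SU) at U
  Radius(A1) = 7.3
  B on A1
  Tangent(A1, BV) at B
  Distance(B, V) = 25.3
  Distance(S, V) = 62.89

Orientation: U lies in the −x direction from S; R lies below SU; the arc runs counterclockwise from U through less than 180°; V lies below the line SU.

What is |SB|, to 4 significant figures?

66.49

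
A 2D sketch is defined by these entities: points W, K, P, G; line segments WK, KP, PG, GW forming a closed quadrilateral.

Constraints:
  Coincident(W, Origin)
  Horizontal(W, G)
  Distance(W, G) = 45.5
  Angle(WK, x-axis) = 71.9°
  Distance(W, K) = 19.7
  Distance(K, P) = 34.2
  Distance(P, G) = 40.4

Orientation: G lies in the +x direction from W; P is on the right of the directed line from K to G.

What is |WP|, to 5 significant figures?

17.439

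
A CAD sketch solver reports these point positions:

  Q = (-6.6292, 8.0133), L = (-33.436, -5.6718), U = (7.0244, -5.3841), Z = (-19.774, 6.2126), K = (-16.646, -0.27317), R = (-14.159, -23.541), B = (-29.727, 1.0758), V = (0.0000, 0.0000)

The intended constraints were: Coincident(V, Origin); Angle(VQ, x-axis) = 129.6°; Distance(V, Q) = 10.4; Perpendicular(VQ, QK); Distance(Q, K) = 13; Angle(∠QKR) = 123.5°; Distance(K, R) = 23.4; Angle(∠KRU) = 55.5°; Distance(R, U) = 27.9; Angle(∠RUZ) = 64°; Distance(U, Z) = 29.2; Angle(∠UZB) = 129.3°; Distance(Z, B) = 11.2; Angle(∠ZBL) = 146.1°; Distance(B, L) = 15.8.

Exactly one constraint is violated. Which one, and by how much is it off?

Distance(B, L) = 15.8 — off by 8.10.

V = (0.00, 0.00) ✓; VQ at 129.6° ✓; |VQ| = 10.40 ✓; ∠(VQ, QK) = 90.00° ✓; |QK| = 13.00 ✓; ∠QKR = 123.5° ✓; |KR| = 23.40 ✓; ∠KRU = 55.50° ✓; |RU| = 27.90 ✓; ∠RUZ = 64.00° ✓; |UZ| = 29.20 ✓; ∠UZB = 129.3° ✓; |ZB| = 11.20 ✓; ∠ZBL = 146.1° ✓; |BL| = 7.700 ✗.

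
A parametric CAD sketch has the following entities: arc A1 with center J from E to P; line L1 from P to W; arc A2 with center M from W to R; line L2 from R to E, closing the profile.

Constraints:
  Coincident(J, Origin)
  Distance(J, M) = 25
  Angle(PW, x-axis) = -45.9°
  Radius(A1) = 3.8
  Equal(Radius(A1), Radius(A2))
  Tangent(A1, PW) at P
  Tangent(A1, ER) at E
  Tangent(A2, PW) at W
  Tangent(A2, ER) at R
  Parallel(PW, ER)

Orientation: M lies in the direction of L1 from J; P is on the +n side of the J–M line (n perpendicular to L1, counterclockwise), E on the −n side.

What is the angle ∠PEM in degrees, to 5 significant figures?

81.357°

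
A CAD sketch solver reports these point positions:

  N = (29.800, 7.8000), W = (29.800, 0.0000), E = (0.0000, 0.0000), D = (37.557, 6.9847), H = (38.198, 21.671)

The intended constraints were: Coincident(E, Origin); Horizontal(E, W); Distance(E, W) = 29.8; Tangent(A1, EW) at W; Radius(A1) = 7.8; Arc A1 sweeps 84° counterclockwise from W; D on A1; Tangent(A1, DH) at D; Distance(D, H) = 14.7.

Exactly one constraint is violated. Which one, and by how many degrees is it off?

Tangent(A1, DH) at D — off by 3.50°.

E = (0.00, 0.00) ✓; E.y = 0.00, W.y = 0.00 ✓; |EW| = 29.80 ✓; ∠(NW, WE) = 90.00° ✓; |NW| = 7.800 ✓; bearing(N→D) − bearing(N→W) = 84.00° ✓; |ND| = 7.800 ✓; ∠(ND, DH) = 86.50° ✗; |DH| = 14.70 ✓.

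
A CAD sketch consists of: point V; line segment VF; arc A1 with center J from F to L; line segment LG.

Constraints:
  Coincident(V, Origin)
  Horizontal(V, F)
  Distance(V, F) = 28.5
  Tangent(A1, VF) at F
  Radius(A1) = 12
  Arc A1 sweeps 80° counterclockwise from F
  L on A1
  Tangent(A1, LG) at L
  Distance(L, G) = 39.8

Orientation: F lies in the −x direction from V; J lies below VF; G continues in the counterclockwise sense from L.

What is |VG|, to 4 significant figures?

68.14

On A1, F sits at bearing 90° from J; an 80° counterclockwise sweep puts L at bearing 170°, so L = J + 12.0·(cos 170°, sin 170°) = (-40.32, -9.916). Since A1 is tangent to LG there, JL ⟂ LG, so LG runs along (−sin 170°, cos 170°); with |LG| = 39.8, G = (-47.23, -49.11). Then |VG| = |G − V| = 68.14.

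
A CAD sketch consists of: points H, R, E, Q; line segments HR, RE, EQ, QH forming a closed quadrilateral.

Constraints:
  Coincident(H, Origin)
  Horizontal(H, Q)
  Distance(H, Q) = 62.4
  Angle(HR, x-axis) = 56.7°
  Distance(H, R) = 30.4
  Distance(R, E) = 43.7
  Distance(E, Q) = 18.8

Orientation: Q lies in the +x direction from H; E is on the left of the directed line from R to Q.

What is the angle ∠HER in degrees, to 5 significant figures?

26.212°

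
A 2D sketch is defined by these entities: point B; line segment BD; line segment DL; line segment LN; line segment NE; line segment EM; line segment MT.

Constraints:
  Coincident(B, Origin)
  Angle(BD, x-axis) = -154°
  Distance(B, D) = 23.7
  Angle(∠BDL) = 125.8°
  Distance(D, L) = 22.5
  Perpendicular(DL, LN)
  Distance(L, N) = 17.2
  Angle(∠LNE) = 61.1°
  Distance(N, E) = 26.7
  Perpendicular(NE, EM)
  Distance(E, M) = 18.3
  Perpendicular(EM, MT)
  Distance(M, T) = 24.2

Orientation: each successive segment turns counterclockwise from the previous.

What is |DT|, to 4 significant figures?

29.16

B is at the origin; BD runs at -154.0° with length 23.7, so D = (-21.30, -10.39). ∠BDL = 125.8° gives DL at -99.80° from the x-axis; with |DL| = 22.5, L = (-25.13, -32.56). DL is perpendicular to LN, so LN runs at -9.800°; with |LN| = 17.2, N = (-8.182, -35.49). ∠LNE = 61.1° gives NE at 109.1° from the x-axis; with |NE| = 26.7, E = (-16.92, -10.26). NE ⟂ EM, so EM runs at -160.9°; with |EM| = 18.3, M = (-34.21, -16.25). EM is perpendicular to MT, so MT runs at -70.90°; with |MT| = 24.2, T = (-26.29, -39.11). Then |DT| = |T − D| = 29.16.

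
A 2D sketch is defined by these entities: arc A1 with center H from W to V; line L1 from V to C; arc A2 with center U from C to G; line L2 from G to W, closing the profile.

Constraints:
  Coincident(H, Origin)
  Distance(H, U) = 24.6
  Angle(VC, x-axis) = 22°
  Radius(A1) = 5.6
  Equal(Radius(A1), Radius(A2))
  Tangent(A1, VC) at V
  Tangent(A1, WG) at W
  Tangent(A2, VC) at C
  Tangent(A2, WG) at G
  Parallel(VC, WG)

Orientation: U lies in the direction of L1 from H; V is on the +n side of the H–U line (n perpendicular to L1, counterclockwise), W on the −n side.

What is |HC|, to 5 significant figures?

25.229

The slot axis is L1's direction at 22.0°, so u = (cos 22.0°, sin 22.0°) = (0.92718, 0.37461) and n = (−sin 22.0°, cos 22.0°) = (-0.37461, 0.92718). H is at the origin and U lies 24.6 along u from H, so U = 24.6·u = (22.809, 9.2153). Tangency of A1 to both parallel lines with radius 5.6 puts V and W at H ± 5.6·n: V = (-2.0978, 5.1922), W = (2.0978, -5.1922). Equal radii place C and G the same way about U: C = U + 5.6·n = (20.711, 14.408), G = U − 5.6·n = (24.907, 4.0231). Then |HC| = |C − H| = 25.229.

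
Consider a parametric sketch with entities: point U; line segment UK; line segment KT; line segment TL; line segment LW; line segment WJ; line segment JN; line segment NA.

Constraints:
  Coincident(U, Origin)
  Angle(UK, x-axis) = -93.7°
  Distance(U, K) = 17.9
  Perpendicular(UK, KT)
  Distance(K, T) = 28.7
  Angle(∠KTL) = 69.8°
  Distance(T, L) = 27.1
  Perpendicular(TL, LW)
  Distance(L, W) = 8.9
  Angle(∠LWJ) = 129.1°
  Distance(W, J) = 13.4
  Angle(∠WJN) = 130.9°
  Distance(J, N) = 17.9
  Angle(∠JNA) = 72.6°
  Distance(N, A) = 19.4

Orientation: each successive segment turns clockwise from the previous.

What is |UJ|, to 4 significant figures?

10.57

TL ⟂ LW, so LW runs at -23.90°; with |LW| = 8.9, W = (-10.68, 5.160). ∠LWJ = 129.1° gives WJ at -74.80° from the x-axis; with |WJ| = 13.4, J = (-7.166, -7.771). Then |UJ| = |J − U| = 10.57.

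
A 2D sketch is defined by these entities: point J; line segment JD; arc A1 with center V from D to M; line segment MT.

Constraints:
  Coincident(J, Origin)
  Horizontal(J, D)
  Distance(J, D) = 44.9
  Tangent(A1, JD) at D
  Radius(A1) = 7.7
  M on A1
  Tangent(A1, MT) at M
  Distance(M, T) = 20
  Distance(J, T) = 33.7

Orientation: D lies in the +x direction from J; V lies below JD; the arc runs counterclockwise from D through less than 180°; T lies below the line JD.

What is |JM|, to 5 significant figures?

38.694

J is at the origin; J and D share the same y with |JD| = 44.9 and D on the +x side, so D = (44.900, 0.0000). The tangent condition forces VD to be normal to JD, so V = D + (0, -7.7) = (44.900, -7.7000). Since VM ⟂ MT (tangency), |VT| = √(7.7² + 20.0²) = 21.431 regardless of where M sits on A1. So T lies on both circle(J, 33.7) and circle(V, 21.431); the below-JD intersection is T = (27.240, -19.841). M is the foot of the tangent from T: M = (38.549, -3.3459).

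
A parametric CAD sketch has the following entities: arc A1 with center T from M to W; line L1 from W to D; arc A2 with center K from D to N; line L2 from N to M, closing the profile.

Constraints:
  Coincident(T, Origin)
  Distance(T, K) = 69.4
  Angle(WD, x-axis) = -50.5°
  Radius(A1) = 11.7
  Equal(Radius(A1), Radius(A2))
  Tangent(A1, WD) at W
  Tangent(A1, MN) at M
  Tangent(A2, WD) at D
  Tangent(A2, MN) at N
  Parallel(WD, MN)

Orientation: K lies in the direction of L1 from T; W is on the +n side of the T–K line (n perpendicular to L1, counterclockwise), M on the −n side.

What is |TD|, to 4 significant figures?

70.38

Tangency of A1 to both parallel lines with radius 11.7 puts W and M at T ± 11.7·n: W = (9.028, 7.442), M = (-9.028, -7.442). Equal radii place D and N the same way about K: D = K + 11.7·n = (53.17, -46.11), N = K − 11.7·n = (35.12, -60.99). Then |TD| = |D − T| = 70.38.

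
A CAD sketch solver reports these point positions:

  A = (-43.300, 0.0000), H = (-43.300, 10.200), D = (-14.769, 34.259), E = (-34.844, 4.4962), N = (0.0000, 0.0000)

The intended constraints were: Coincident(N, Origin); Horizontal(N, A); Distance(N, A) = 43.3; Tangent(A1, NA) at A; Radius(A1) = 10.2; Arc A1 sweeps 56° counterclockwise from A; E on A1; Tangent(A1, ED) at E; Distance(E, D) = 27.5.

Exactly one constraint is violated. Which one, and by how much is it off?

Distance(E, D) = 27.5 — off by 8.40.

N = (0.00, 0.00) ✓; N.y = 0.00, A.y = 0.00 ✓; |NA| = 43.30 ✓; ∠(HA, AN) = 90.00° ✓; |HA| = 10.20 ✓; bearing(H→E) − bearing(H→A) = 56.00° ✓; |HE| = 10.20 ✓; ∠(HE, ED) = 90.00° ✓; |ED| = 35.90 ✗.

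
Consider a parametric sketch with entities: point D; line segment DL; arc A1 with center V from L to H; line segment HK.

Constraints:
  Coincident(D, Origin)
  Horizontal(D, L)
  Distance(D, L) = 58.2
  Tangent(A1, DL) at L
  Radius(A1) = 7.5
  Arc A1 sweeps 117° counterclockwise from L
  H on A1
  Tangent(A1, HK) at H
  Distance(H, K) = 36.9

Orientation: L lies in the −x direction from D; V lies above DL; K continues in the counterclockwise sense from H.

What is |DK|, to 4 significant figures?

81.10

D is at the origin; D and L share the same y with |DL| = 58.2 and L on the −x side, so L = (-58.20, 0.000). Tangency of A1 to DL means the radius VL is perpendicular to DL, so V = L + (0, 7.5) = (-58.20, 7.500). On A1, L sits at bearing -90° from V; a 117° counterclockwise sweep puts H at bearing 27°, so H = V + 7.5·(cos 27°, sin 27°) = (-51.52, 10.90). The tangent condition forces VH to be normal to HK, so HK runs along (−sin 27°, cos 27°); with |HK| = 36.9, K = (-68.27, 43.78). Then |DK| = |K − D| = 81.10.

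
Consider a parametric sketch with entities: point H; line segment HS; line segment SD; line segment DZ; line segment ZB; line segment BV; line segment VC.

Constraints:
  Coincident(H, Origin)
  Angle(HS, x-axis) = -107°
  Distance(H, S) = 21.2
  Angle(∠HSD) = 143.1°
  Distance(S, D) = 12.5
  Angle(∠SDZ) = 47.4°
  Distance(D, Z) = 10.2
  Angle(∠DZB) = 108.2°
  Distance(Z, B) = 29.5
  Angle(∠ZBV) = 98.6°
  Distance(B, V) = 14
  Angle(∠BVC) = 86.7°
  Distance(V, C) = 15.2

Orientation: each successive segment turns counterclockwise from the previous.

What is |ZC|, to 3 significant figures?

22.4

H is at the origin; HS runs at -107.0° with length 21.2, so S = (-6.20, -20.3). ∠HSD = 143.1° gives SD at -70.1° from the x-axis; with |SD| = 12.5, D = (-1.94, -32.0). ∠SDZ = 47.4° gives DZ at 62.5° from the x-axis; with |DZ| = 10.2, Z = (2.77, -23.0). ∠DZB = 108.2° gives ZB at 134° from the x-axis; with |ZB| = 29.5, B = (-17.8, -1.87). ∠ZBV = 98.6° gives BV at -144° from the x-axis; with |BV| = 14.0, V = (-29.2, -10.0). ∠BVC = 86.7° gives VC at -51.0° from the x-axis; with |VC| = 15.2, C = (-19.6, -21.8). Then |ZC| = |C − Z| = 22.4.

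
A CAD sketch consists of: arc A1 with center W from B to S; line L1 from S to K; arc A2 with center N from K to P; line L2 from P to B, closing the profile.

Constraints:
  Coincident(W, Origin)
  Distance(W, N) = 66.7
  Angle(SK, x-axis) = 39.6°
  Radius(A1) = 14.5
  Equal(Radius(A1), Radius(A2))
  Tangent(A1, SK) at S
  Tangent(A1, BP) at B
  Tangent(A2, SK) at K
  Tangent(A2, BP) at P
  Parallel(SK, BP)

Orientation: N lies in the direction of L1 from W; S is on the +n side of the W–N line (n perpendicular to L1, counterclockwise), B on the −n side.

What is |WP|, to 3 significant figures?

68.3

Tangency of A1 to both parallel lines with radius 14.5 puts S and B at W ± 14.5·n: S = (-9.24, 11.2), B = (9.24, -11.2). Equal radii place K and P the same way about N: K = N + 14.5·n = (42.2, 53.7), P = N − 14.5·n = (60.6, 31.3). Then |WP| = |P − W| = 68.3.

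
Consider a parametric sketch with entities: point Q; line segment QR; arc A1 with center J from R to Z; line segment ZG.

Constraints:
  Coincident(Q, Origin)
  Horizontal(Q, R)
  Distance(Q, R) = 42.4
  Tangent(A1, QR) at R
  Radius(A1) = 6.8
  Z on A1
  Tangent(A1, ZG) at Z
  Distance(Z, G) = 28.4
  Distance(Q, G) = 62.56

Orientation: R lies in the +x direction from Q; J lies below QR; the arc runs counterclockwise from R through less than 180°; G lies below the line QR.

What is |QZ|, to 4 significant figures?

38.20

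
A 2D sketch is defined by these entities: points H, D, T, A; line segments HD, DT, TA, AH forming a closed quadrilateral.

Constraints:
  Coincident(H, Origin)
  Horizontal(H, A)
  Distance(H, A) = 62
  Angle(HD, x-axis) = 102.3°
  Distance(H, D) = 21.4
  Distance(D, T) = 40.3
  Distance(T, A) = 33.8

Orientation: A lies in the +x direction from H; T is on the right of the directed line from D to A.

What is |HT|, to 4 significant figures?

28.39

H is at the origin; H and A share the same y with |HA| = 62.0 and A in +x, so A = (62.0, 0). HD runs at 102.3° with |HD| = 21.4, so D = (-4.559, 20.91). T is determined by |DT| = 40.3 and |TA| = 33.8 together: it lies at the intersection of circle(D, 40.3) and circle(A, 33.8). With |DA| = 69.77, the foot of the radical line on DA is 38.33 from D and the perpendicular offset is √(40.3² − 38.33²) = 12.43. Taking the right-of-DA solution: T = (28.29, -2.440).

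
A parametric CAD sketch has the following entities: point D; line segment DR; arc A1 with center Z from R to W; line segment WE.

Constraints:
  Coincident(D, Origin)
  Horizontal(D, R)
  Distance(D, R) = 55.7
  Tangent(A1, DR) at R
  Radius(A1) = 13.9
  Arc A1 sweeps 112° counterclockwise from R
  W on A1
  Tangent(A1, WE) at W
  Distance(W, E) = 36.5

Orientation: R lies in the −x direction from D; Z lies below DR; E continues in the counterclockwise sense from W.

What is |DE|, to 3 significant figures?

76.3

D is at the origin; D and R share the same y with |DR| = 55.7 and R on the −x side, so R = (-55.7, 0.00). Tangency of A1 to DR means the radius ZR is perpendicular to DR, so Z = R + (0, -13.9) = (-55.7, -13.9). On A1, R sits at bearing 90° from Z; a 112° counterclockwise sweep puts W at bearing 202°, so W = Z + 13.9·(cos 202°, sin 202°) = (-68.6, -19.1). The tangent condition forces ZW to be normal to WE, so WE runs along (−sin 202°, cos 202°); with |WE| = 36.5, E = (-54.9, -52.9). Then |DE| = |E − D| = 76.3.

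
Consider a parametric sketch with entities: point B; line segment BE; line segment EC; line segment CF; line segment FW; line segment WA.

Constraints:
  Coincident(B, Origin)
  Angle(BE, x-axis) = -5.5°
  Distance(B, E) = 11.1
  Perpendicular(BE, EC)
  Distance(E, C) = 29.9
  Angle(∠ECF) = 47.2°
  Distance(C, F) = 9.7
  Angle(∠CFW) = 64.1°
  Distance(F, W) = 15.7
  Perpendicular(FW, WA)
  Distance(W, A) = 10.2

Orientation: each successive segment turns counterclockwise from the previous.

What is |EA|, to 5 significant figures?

29.338

B is at the origin; BE runs at -5.5° with length 11.1, so E = (11.049, -1.0639). The perpendicularity gives EC at right angles to BE, so EC runs at 84.500°; with |EC| = 29.9, C = (13.915, 28.698). ∠ECF = 47.2° gives CF at -142.70° from the x-axis; with |CF| = 9.7, F = (6.1986, 22.820). ∠CFW = 64.1° gives FW at -26.800° from the x-axis; with |FW| = 15.7, W = (20.212, 15.742). FW is perpendicular to WA, so WA runs at 63.200°; with |WA| = 10.2, A = (24.811, 24.846). Then |EA| = |A − E| = 29.338.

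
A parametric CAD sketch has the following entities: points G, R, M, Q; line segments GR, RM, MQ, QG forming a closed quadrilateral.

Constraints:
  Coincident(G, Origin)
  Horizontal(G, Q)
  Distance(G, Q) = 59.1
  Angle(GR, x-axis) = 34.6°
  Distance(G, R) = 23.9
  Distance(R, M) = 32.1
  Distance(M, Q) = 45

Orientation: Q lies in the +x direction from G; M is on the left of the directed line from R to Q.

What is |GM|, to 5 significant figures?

55.145

G is at the origin; GQ is horizontal with |GQ| = 59.1 and Q in +x, so Q = (59.1, 0). GR runs at 34.6° with |GR| = 23.9, so R = (19.673, 13.571). M is determined by |RM| = 32.1 and |MQ| = 45.0 together: it lies at the intersection of circle(R, 32.1) and circle(Q, 45.0). With |RQ| = 41.697, the foot of the radical line on RQ is 8.9224 from R and the perpendicular offset is √(32.1² − 8.9224²) = 30.835. Taking the left-of-RQ solution: M = (38.146, 39.824).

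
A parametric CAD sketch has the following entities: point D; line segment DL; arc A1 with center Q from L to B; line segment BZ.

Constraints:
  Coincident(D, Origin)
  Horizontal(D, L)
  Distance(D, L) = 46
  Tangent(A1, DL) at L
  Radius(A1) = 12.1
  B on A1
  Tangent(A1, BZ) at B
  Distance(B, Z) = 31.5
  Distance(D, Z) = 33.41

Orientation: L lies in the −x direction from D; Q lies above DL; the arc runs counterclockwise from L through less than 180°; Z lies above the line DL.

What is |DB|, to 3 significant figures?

36.9

Checks: |QB| = 12.10 ✓; ∠(QB, BZ) = 90.00° ✓; |BZ| = 31.50 ✓; |DZ| = 33.41 ✓.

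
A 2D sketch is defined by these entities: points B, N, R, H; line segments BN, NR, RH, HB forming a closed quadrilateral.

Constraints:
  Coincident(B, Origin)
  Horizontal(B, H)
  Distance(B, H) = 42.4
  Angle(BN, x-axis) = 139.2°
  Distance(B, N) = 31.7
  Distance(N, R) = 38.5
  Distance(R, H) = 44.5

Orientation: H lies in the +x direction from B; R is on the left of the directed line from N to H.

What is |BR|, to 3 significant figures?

35.3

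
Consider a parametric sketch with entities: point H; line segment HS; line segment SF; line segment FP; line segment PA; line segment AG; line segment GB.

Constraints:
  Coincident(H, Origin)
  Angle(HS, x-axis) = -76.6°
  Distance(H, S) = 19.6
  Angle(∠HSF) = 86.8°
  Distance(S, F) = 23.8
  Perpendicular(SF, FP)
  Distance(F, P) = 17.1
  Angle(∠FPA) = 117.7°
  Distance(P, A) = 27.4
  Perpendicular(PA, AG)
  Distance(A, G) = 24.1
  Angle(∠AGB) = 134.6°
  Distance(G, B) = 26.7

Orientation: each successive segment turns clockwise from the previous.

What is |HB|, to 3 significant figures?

36.8

The perpendicularity gives AG at right angles to PA, so AG runs at -52.1°; with |AG| = 24.1, G = (14.5, -8.64). ∠AGB = 134.6° gives GB at -97.5° from the x-axis; with |GB| = 26.7, B = (11.0, -35.1). Then |HB| = |B − H| = 36.8.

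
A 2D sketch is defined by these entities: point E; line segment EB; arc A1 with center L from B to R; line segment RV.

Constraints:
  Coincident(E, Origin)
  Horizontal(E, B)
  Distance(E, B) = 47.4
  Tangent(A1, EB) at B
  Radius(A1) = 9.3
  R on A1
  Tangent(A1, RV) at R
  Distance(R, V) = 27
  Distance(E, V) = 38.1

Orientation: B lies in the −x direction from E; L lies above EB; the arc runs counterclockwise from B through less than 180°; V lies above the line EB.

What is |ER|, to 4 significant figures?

39.62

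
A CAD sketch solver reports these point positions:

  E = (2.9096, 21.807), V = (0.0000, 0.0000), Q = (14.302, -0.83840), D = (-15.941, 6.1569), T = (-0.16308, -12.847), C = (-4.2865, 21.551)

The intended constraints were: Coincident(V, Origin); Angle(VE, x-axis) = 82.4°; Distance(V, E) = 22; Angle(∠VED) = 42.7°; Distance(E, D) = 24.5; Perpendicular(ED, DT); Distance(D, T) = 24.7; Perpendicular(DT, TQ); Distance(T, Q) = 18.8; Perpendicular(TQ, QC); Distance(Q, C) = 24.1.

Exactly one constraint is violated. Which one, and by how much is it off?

Distance(Q, C) = 24.1 — off by 5.00.

V = (0.00, 0.00) ✓; VE at 82.40° ✓; |VE| = 22.00 ✓; ∠VED = 42.70° ✓; |ED| = 24.50 ✓; ∠(ED, DT) = 90.00° ✓; |DT| = 24.70 ✓; ∠(DT, TQ) = 90.00° ✓; |TQ| = 18.80 ✓; ∠(TQ, QC) = 90.00° ✓; |QC| = 29.10 ✗.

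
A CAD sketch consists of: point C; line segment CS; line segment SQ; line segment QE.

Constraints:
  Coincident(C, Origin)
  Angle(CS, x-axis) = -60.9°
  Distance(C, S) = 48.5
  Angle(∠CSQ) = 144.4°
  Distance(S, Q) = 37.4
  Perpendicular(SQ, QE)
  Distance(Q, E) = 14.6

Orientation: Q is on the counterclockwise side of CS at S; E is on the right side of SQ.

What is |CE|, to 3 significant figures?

88.0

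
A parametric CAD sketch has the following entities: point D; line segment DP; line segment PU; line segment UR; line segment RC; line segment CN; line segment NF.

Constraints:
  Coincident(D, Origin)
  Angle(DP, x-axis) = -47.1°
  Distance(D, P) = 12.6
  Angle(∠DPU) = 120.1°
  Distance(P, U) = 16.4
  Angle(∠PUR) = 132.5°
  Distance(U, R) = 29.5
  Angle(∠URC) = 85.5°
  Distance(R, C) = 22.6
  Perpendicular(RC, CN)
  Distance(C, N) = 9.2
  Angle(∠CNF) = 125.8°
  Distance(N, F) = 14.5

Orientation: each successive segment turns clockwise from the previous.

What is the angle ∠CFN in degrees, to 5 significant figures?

20.572°

RC ⟂ CN, so CN runs at 21.000°; with |CN| = 9.2, N = (-22.354, -13.218). ∠CNF = 125.8° gives NF at -33.200° from the x-axis; with |NF| = 14.5, F = (-10.221, -21.157). Then cos ∠CFN = FC·FN / (|FC||FN|), giving 20.572°.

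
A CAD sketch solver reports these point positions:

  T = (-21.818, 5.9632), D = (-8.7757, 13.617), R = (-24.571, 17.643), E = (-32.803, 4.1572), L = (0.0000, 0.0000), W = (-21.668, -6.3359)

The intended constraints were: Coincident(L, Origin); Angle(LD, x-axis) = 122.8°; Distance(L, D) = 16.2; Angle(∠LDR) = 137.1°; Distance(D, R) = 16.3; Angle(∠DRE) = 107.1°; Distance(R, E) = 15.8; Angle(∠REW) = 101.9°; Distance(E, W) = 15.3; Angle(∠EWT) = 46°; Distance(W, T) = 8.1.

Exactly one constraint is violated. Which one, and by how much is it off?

Distance(W, T) = 8.1 — off by 4.20.

L = (0.00, 0.00) ✓; LD at 122.8° ✓; |LD| = 16.20 ✓; ∠LDR = 137.1° ✓; |DR| = 16.30 ✓; ∠DRE = 107.1° ✓; |RE| = 15.80 ✓; ∠REW = 101.9° ✓; |EW| = 15.30 ✓; ∠EWT = 46.00° ✓; |WT| = 12.30 ✗.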